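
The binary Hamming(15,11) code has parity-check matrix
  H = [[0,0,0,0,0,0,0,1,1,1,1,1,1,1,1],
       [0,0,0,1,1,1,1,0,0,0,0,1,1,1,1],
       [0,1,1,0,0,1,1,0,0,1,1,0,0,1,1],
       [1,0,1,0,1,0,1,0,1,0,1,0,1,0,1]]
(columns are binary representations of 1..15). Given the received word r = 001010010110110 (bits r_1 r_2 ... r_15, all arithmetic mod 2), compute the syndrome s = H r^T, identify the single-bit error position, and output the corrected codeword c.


s = (1, 1, 0, 0)^T, error position = 12, corrected codeword c = 001010010111110

Compute s = H r^T mod 2 one row at a time:
  s_1 = 1 + 0 + 1 + 1 + 0 + 1 + 1 + 0 = 5 ≡ 1 (mod 2).
  s_2 = 0 + 1 + 0 + 0 + 0 + 1 + 1 + 0 = 3 ≡ 1 (mod 2).
  s_3 = 0 + 1 + 0 + 0 + 1 + 1 + 1 + 0 = 4 ≡ 0 (mod 2).
  s_4 = 0 + 1 + 1 + 0 + 0 + 1 + 1 + 0 = 4 ≡ 0 (mod 2).
s = (1, 1, 0, 0)^T — this equals column 12 of H (binary 1100), so error is at position 12.
Correct: flip bit 12 of r = 001010010110110 to get c = 001010010111110.


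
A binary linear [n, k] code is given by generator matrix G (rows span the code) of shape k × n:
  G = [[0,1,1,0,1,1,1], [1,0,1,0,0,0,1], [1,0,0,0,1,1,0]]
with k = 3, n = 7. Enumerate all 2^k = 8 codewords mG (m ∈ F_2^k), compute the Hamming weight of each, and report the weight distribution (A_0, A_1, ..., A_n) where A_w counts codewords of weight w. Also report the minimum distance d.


Weight distribution: A_0 = 1, A_1 = 1, A_3 = 2, A_4 = 3, A_5 = 1. Minimum distance d = 1.

Enumerate all 2^3 = 8 messages m ∈ F_2^3.
For each, compute codeword c = mG in F_2^7, then tally its weight.
  m = 000 → c = 0000000, weight = 0.
  m = 100 → c = 0110111, weight = 5.
  m = 010 → c = 1010001, weight = 3.
  m = 110 → c = 1100110, weight = 4.
  m = 001 → c = 1000110, weight = 3.
  m = 101 → c = 1110001, weight = 4.
  m = 011 → c = 0010111, weight = 4.
  m = 111 → c = 0100000, weight = 1.
Tally weights:
  weight 0: 1 codewords.
  weight 1: 1 codewords.
  weight 3: 2 codewords.
  weight 4: 3 codewords.
  weight 5: 1 codewords.
Minimum distance d = smallest w > 0 with A_w > 0 = 1.
Sanity: Σ A_w = 8 = 2^3 = 8 ✓.


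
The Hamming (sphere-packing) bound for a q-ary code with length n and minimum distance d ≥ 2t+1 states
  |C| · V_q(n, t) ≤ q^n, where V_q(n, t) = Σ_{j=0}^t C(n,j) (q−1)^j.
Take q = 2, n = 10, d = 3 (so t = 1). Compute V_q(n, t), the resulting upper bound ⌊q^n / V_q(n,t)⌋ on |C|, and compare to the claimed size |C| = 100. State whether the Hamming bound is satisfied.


V_q(n, t) = 11, q^n = 1024, Hamming bound = 93, |C| = 100 > bound (violated).

Step 1: Compute V_q(n, t) = Σ_{j=0}^1 C(n, j) (q−1)^j.
  j = 0: C(10,0)·(1)^0 = 1·1 = 1.
  j = 1: C(10,1)·(1)^1 = 10·1 = 10.
  V_q(n, t) = 1 + 10 = 11.
Step 2: q^n = 2^10 = 1024.
Step 3: Hamming bound ⌊q^n / V_q(n,t)⌋ = ⌊1024/11⌋ = 93.
Step 4: Compare |C| = 100 to 93: violated.
The claimed |C| lies above the Hamming bound, so no 2-ary code of length 10 with d ≥ 3 can have 100 codewords.


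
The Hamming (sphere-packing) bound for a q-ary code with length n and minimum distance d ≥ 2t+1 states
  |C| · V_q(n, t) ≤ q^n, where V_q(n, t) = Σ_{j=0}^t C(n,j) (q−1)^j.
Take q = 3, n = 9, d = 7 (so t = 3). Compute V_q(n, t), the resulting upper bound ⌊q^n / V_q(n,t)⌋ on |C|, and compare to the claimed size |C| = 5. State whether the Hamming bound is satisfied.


V_q(n, t) = 835, q^n = 19683, Hamming bound = 23, |C| = 5 ≤ bound (satisfied).

Step 1: Compute V_q(n, t) = Σ_{j=0}^3 C(n, j) (q−1)^j.
  j = 0: C(9,0)·(2)^0 = 1·1 = 1.
  j = 1: C(9,1)·(2)^1 = 9·2 = 18.
  j = 2: C(9,2)·(2)^2 = 36·4 = 144.
  j = 3: C(9,3)·(2)^3 = 84·8 = 672.
  V_q(n, t) = 1 + 18 + 144 + 672 = 835.
Step 2: q^n = 3^9 = 19683.
Step 3: Hamming bound ⌊q^n / V_q(n,t)⌋ = ⌊19683/835⌋ = 23.
Step 4: Compare |C| = 5 to 23: satisfied.
The claimed |C| lies below the Hamming bound.


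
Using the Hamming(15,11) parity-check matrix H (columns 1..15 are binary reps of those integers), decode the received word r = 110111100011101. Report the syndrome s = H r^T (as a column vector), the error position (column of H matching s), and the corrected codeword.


s = (0, 1, 1, 0)^T, error position = 6, corrected codeword c = 110110100011101

Compute s = H r^T mod 2 one row at a time:
  s_1 = 0 + 0 + 0 + 1 + 1 + 1 + 0 + 1 = 4 ≡ 0 (mod 2).
  s_2 = 1 + 1 + 1 + 1 + 1 + 1 + 0 + 1 = 7 ≡ 1 (mod 2).
  s_3 = 1 + 0 + 1 + 1 + 0 + 1 + 0 + 1 = 5 ≡ 1 (mod 2).
  s_4 = 1 + 0 + 1 + 1 + 0 + 1 + 1 + 1 = 6 ≡ 0 (mod 2).
s = (0, 1, 1, 0)^T — this equals column 6 of H (binary 0110), so error is at position 6.
Correct: flip bit 6 of r = 110111100011101 to get c = 110110100011101.


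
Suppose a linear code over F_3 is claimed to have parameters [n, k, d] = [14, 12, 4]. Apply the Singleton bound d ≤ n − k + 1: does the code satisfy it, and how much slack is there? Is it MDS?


Singleton RHS = n − k + 1 = 3, slack = -1, bound violated (no such code; not MDS).

Singleton bound: d ≤ n − k + 1.
Here n = 14, k = 12, so n − k + 1 = 3.
Given d = 4, check d ≤ 3: NO.
Slack = (n − k + 1) − d = -1.
The slack is negative: d = 4 exceeds n − k + 1 = 3 by 1, so the Singleton bound is violated and no linear [14, 12, 4]_3 code can exist. In particular it is not MDS (MDS requires d = n − k + 1 exactly).
Description: the claimed parameters are [14, 12, 4]_3; such a code would be impossible (violates the Singleton bound).


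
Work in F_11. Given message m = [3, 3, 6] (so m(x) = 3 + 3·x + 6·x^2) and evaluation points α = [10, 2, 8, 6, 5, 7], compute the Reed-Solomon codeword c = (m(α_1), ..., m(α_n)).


c = [6, 0, 4, 6, 3, 10]

Message polynomial: m(x) = 3 + 3·x + 6·x^2 (mod 11).
For each evaluation point α_i, compute m(α_i) mod 11:
  α_1 = 10: Horner steps 6 → 8 → 6, so m(10) = 6.
  α_2 = 2: Horner steps 6 → 4 → 0, so m(2) = 0.
  α_3 = 8: Horner steps 6 → 7 → 4, so m(8) = 4.
  α_4 = 6: Horner steps 6 → 6 → 6, so m(6) = 6.
  α_5 = 5: Horner steps 6 → 0 → 3, so m(5) = 3.
  α_6 = 7: Horner steps 6 → 1 → 10, so m(7) = 10.
Codeword c = [6, 0, 4, 6, 3, 10] ∈ F_11^6.


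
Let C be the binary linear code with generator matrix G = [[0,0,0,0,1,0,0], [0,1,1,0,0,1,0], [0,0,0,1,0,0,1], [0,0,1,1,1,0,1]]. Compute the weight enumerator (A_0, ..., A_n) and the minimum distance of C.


Weight distribution: A_0 = 1, A_1 = 2, A_2 = 3, A_3 = 4, A_4 = 3, A_5 = 2, A_6 = 1. Minimum distance d = 1.

Enumerate all 2^4 = 16 messages m ∈ F_2^4.
For each, compute codeword c = mG in F_2^7, then tally its weight.
  m = 0000 → c = 0000000, weight = 0.
  m = 1000 → c = 0000100, weight = 1.
  m = 0100 → c = 0110010, weight = 3.
  m = 1100 → c = 0110110, weight = 4.
  m = 0010 → c = 0001001, weight = 2.
  m = 1010 → c = 0001101, weight = 3.
  m = 0110 → c = 0111011, weight = 5.
  m = 1110 → c = 0111111, weight = 6.
  m = 0001 → c = 0011101, weight = 4.
  m = 1001 → c = 0011001, weight = 3.
  m = 0101 → c = 0101111, weight = 5.
  m = 1101 → c = 0101011, weight = 4.
  m = 0011 → c = 0010100, weight = 2.
  m = 1011 → c = 0010000, weight = 1.
  m = 0111 → c = 0100110, weight = 3.
  m = 1111 → c = 0100010, weight = 2.
Tally weights:
  weight 0: 1 codewords.
  weight 1: 2 codewords.
  weight 2: 3 codewords.
  weight 3: 4 codewords.
  weight 4: 3 codewords.
  weight 5: 2 codewords.
  weight 6: 1 codewords.
Minimum distance d = smallest w > 0 with A_w > 0 = 1.
Sanity: Σ A_w = 16 = 2^4 = 16 ✓.


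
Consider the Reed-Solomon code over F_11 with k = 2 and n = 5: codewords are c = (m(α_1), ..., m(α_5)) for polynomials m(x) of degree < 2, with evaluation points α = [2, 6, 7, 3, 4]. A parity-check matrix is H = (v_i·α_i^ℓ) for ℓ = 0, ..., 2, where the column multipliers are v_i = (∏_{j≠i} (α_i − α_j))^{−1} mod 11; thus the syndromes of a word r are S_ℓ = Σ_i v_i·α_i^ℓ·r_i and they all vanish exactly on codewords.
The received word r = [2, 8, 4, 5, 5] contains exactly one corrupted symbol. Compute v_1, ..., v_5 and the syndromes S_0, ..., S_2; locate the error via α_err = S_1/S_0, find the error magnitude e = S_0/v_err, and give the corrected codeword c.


S = (4, 1, 3), error at position 4, error magnitude e = 7, c = [2, 8, 4, 9, 5].

Step 1: column multipliers v_i = (∏_{j≠i}(α_i − α_j))^{−1} mod 11.
  i = 1 (α = 2): (2−6)(2−7)(2−3)(2−4) = (−4)·(−5)·(−1)·(−2) = 40 ≡ 7, so v_1 = 7^{−1} = 8 (mod 11).
  i = 2 (α = 6): (6−2)(6−7)(6−3)(6−4) = 4·(−1)·3·2 = −24 ≡ 9, so v_2 = 9^{−1} = 5 (mod 11).
  i = 3 (α = 7): (7−2)(7−6)(7−3)(7−4) = 5·1·4·3 = 60 ≡ 5, so v_3 = 5^{−1} = 9 (mod 11).
  i = 4 (α = 3): (3−2)(3−6)(3−7)(3−4) = 1·(−3)·(−4)·(−1) = −12 ≡ 10, so v_4 = 10^{−1} = 10 (mod 11).
  i = 5 (α = 4): (4−2)(4−6)(4−7)(4−3) = 2·(−2)·(−3)·1 = 12 ≡ 1, so v_5 = 1^{−1} = 1 (mod 11).
  v = [8, 5, 9, 10, 1].
Step 2: syndromes of r = [2, 8, 4, 5, 5] (all sums mod 11).
  S_0 = Σ v_i r_i = 8·2 + 5·8 + 9·4 + 10·5 + 1·5 = 147 ≡ 4.
  S_1 = Σ v_i α_i r_i = 8·2·2 + 5·6·8 + 9·7·4 + 10·3·5 + 1·4·5 = 694 ≡ 1.
  α_i^2 mod 11 = [4, 3, 5, 9, 5].
  S_2 = Σ v_i α_i^2 r_i = 8·4·2 + 5·3·8 + 9·5·4 + 10·9·5 + 1·5·5 = 839 ≡ 3.
  S = (4, 1, 3) ≠ 0, so r is not a codeword (an error is present).
Step 3: locate the error. For a single error e at position i, S_ℓ = v_i·e·α_i^ℓ, so α_err = S_1/S_0.
  S_0^{−1} = 4^{−1} = 3 (mod 11), so α_err = 1·3 = 3 ≡ 3 = α_4. Error position i = 4.
  Consistency check: S_2/S_1 = 3·1 = 3 ≡ 3 = α_err ✓ (single-error assumption holds).
Step 4: error magnitude e = S_0/v_4 = S_0·∏_{j≠4}(α_4 − α_j) = 4·10 = 40 ≡ 7 (mod 11).
Step 5: correct position 4: c_4 = r_4 − e = 5 − 7 ≡ 9 (mod 11). Hence c = [2, 8, 4, 9, 5].
  Check: interpolating c through the α_i gives m(x) = 10 + 7·x (degree < 2) with m(α_i) = c_i for every i, so c is indeed a codeword.


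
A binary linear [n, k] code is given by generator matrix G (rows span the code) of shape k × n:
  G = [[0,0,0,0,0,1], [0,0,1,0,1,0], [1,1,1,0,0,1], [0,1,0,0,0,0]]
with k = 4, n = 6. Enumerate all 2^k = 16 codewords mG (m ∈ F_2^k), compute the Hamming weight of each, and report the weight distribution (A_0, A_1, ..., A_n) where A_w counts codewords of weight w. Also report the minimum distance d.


Weight distribution: A_0 = 1, A_1 = 2, A_2 = 4, A_3 = 6, A_4 = 3. Minimum distance d = 1.

Enumerate all 2^4 = 16 messages m ∈ F_2^4.
For each, compute codeword c = mG in F_2^6, then tally its weight.
  m = 0000 → c = 000000, weight = 0.
  m = 1000 → c = 000001, weight = 1.
  m = 0100 → c = 001010, weight = 2.
  m = 1100 → c = 001011, weight = 3.
  m = 0010 → c = 111001, weight = 4.
  m = 1010 → c = 111000, weight = 3.
  m = 0110 → c = 110011, weight = 4.
  m = 1110 → c = 110010, weight = 3.
  m = 0001 → c = 010000, weight = 1.
  m = 1001 → c = 010001, weight = 2.
  m = 0101 → c = 011010, weight = 3.
  m = 1101 → c = 011011, weight = 4.
  m = 0011 → c = 101001, weight = 3.
  m = 1011 → c = 101000, weight = 2.
  m = 0111 → c = 100011, weight = 3.
  m = 1111 → c = 100010, weight = 2.
Tally weights:
  weight 0: 1 codewords.
  weight 1: 2 codewords.
  weight 2: 4 codewords.
  weight 3: 6 codewords.
  weight 4: 3 codewords.
Minimum distance d = smallest w > 0 with A_w > 0 = 1.
Sanity: Σ A_w = 16 = 2^4 = 16 ✓.


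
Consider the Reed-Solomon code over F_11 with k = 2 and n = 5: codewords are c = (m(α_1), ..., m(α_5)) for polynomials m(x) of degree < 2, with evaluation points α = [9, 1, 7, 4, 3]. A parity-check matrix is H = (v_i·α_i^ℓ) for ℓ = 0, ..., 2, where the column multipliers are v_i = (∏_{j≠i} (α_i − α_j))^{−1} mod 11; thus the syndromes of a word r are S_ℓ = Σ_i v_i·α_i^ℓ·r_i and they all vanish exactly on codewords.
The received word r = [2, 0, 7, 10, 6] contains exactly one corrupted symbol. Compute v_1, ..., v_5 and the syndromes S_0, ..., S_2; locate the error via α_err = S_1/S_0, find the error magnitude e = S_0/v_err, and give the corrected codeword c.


S = (1, 4, 5), error at position 4, error magnitude e = 1, c = [2, 0, 7, 9, 6].

Step 1: column multipliers v_i = (∏_{j≠i}(α_i − α_j))^{−1} mod 11.
  i = 1 (α = 9): (9−1)(9−7)(9−4)(9−3) = 8·2·5·6 = 480 ≡ 7, so v_1 = 7^{−1} = 8 (mod 11).
  i = 2 (α = 1): (1−9)(1−7)(1−4)(1−3) = (−8)·(−6)·(−3)·(−2) = 288 ≡ 2, so v_2 = 2^{−1} = 6 (mod 11).
  i = 3 (α = 7): (7−9)(7−1)(7−4)(7−3) = (−2)·6·3·4 = −144 ≡ 10, so v_3 = 10^{−1} = 10 (mod 11).
  i = 4 (α = 4): (4−9)(4−1)(4−7)(4−3) = (−5)·3·(−3)·1 = 45 ≡ 1, so v_4 = 1^{−1} = 1 (mod 11).
  i = 5 (α = 3): (3−9)(3−1)(3−7)(3−4) = (−6)·2·(−4)·(−1) = −48 ≡ 7, so v_5 = 7^{−1} = 8 (mod 11).
  v = [8, 6, 10, 1, 8].
Step 2: syndromes of r = [2, 0, 7, 10, 6] (all sums mod 11).
  S_0 = Σ v_i r_i = 8·2 + 6·0 + 10·7 + 1·10 + 8·6 = 144 ≡ 1.
  S_1 = Σ v_i α_i r_i = 8·9·2 + 6·1·0 + 10·7·7 + 1·4·10 + 8·3·6 = 818 ≡ 4.
  α_i^2 mod 11 = [4, 1, 5, 5, 9].
  S_2 = Σ v_i α_i^2 r_i = 8·4·2 + 6·1·0 + 10·5·7 + 1·5·10 + 8·9·6 = 896 ≡ 5.
  S = (1, 4, 5) ≠ 0, so r is not a codeword (an error is present).
Step 3: locate the error. For a single error e at position i, S_ℓ = v_i·e·α_i^ℓ, so α_err = S_1/S_0.
  S_0^{−1} = 1^{−1} = 1 (mod 11), so α_err = 4·1 = 4 ≡ 4 = α_4. Error position i = 4.
  Consistency check: S_2/S_1 = 5·3 = 15 ≡ 4 = α_err ✓ (single-error assumption holds).
Step 4: error magnitude e = S_0/v_4 = S_0·∏_{j≠4}(α_4 − α_j) = 1·1 = 1 ≡ 1 (mod 11).
Step 5: correct position 4: c_4 = r_4 − e = 10 − 1 ≡ 9 (mod 11). Hence c = [2, 0, 7, 9, 6].
  Check: interpolating c through the α_i gives m(x) = 8 + 3·x (degree < 2) with m(α_i) = c_i for every i, so c is indeed a codeword.


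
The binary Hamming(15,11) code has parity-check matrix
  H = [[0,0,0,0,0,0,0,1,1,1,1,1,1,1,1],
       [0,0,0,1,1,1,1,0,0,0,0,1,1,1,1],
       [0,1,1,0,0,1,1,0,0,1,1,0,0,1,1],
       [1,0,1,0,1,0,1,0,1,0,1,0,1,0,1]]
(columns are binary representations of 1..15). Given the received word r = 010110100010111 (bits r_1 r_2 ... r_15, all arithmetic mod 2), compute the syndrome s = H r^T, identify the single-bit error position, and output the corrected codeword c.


s = (0, 0, 1, 1)^T, error position = 3, corrected codeword c = 011110100010111

Compute s = H r^T mod 2 one row at a time:
  s_1 = 0 + 0 + 0 + 1 + 0 + 1 + 1 + 1 = 4 ≡ 0 (mod 2).
  s_2 = 1 + 1 + 0 + 1 + 0 + 1 + 1 + 1 = 6 ≡ 0 (mod 2).
  s_3 = 1 + 0 + 0 + 1 + 0 + 1 + 1 + 1 = 5 ≡ 1 (mod 2).
  s_4 = 0 + 0 + 1 + 1 + 0 + 1 + 1 + 1 = 5 ≡ 1 (mod 2).
s = (0, 0, 1, 1)^T — this equals column 3 of H (binary 0011), so error is at position 3.
Correct: flip bit 3 of r = 010110100010111 to get c = 011110100010111.


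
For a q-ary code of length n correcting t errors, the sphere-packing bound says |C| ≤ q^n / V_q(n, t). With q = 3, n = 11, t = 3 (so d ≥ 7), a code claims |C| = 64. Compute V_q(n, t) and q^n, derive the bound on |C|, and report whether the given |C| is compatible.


V_q(n, t) = 1563, q^n = 177147, Hamming bound = 113, |C| = 64 ≤ bound (satisfied).

Step 1: Compute V_q(n, t) = Σ_{j=0}^3 C(n, j) (q−1)^j.
  j = 0: C(11,0)·(2)^0 = 1·1 = 1.
  j = 1: C(11,1)·(2)^1 = 11·2 = 22.
  j = 2: C(11,2)·(2)^2 = 55·4 = 220.
  j = 3: C(11,3)·(2)^3 = 165·8 = 1320.
  V_q(n, t) = 1 + 22 + 220 + 1320 = 1563.
Step 2: q^n = 3^11 = 177147.
Step 3: Hamming bound ⌊q^n / V_q(n,t)⌋ = ⌊177147/1563⌋ = 113.
Step 4: Compare |C| = 64 to 113: satisfied.
The claimed |C| lies below the Hamming bound.


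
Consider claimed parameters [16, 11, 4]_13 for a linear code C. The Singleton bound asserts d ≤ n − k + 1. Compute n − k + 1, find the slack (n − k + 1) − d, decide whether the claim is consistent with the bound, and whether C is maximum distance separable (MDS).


Singleton RHS = n − k + 1 = 6, slack = 2, bound satisfied, not MDS.

Singleton bound: d ≤ n − k + 1.
Here n = 16, k = 11, so n − k + 1 = 6.
Given d = 4, check d ≤ 6: YES.
Slack = (n − k + 1) − d = 2.
The code is NOT MDS (slack = 2 > 0).
Description: the claimed parameters are [16, 11, 4]_13; such a code would be non-MDS.


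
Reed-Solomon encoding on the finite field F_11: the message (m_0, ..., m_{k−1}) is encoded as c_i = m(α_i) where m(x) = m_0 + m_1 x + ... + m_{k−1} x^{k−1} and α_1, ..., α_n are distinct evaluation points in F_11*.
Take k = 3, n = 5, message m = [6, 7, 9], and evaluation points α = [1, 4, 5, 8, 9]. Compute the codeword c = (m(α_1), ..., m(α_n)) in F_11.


c = [0, 2, 2, 0, 6]

Message polynomial: m(x) = 6 + 7·x + 9·x^2 (mod 11).
For each evaluation point α_i, compute m(α_i) mod 11:
  α_1 = 1: Horner steps 9 → 5 → 0, so m(1) = 0.
  α_2 = 4: Horner steps 9 → 10 → 2, so m(4) = 2.
  α_3 = 5: Horner steps 9 → 8 → 2, so m(5) = 2.
  α_4 = 8: Horner steps 9 → 2 → 0, so m(8) = 0.
  α_5 = 9: Horner steps 9 → 0 → 6, so m(9) = 6.
Codeword c = [0, 2, 2, 0, 6] ∈ F_11^5.


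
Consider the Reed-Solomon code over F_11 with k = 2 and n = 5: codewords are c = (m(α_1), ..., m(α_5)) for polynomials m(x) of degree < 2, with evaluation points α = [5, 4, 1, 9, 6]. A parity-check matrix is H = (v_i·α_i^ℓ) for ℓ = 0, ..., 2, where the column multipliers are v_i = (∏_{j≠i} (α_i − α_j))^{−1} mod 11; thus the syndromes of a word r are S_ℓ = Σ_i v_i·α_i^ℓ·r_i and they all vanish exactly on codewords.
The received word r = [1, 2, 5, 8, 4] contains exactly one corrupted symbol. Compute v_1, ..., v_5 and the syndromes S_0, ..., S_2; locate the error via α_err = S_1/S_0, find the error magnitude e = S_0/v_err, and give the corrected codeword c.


S = (5, 8, 4), error at position 5, error magnitude e = 4, c = [1, 2, 5, 8, 0].

Step 1: column multipliers v_i = (∏_{j≠i}(α_i − α_j))^{−1} mod 11.
  i = 1 (α = 5): (5−4)(5−1)(5−9)(5−6) = 1·4·(−4)·(−1) = 16 ≡ 5, so v_1 = 5^{−1} = 9 (mod 11).
  i = 2 (α = 4): (4−5)(4−1)(4−9)(4−6) = (−1)·3·(−5)·(−2) = −30 ≡ 3, so v_2 = 3^{−1} = 4 (mod 11).
  i = 3 (α = 1): (1−5)(1−4)(1−9)(1−6) = (−4)·(−3)·(−8)·(−5) = 480 ≡ 7, so v_3 = 7^{−1} = 8 (mod 11).
  i = 4 (α = 9): (9−5)(9−4)(9−1)(9−6) = 4·5·8·3 = 480 ≡ 7, so v_4 = 7^{−1} = 8 (mod 11).
  i = 5 (α = 6): (6−5)(6−4)(6−1)(6−9) = 1·2·5·(−3) = −30 ≡ 3, so v_5 = 3^{−1} = 4 (mod 11).
  v = [9, 4, 8, 8, 4].
Step 2: syndromes of r = [1, 2, 5, 8, 4] (all sums mod 11).
  S_0 = Σ v_i r_i = 9·1 + 4·2 + 8·5 + 8·8 + 4·4 = 137 ≡ 5.
  S_1 = Σ v_i α_i r_i = 9·5·1 + 4·4·2 + 8·1·5 + 8·9·8 + 4·6·4 = 789 ≡ 8.
  α_i^2 mod 11 = [3, 5, 1, 4, 3].
  S_2 = Σ v_i α_i^2 r_i = 9·3·1 + 4·5·2 + 8·1·5 + 8·4·8 + 4·3·4 = 411 ≡ 4.
  S = (5, 8, 4) ≠ 0, so r is not a codeword (an error is present).
Step 3: locate the error. For a single error e at position i, S_ℓ = v_i·e·α_i^ℓ, so α_err = S_1/S_0.
  S_0^{−1} = 5^{−1} = 9 (mod 11), so α_err = 8·9 = 72 ≡ 6 = α_5. Error position i = 5.
  Consistency check: S_2/S_1 = 4·7 = 28 ≡ 6 = α_err ✓ (single-error assumption holds).
Step 4: error magnitude e = S_0/v_5 = S_0·∏_{j≠5}(α_5 − α_j) = 5·3 = 15 ≡ 4 (mod 11).
Step 5: correct position 5: c_5 = r_5 − e = 4 − 4 ≡ 0 (mod 11). Hence c = [1, 2, 5, 8, 0].
  Check: interpolating c through the α_i gives m(x) = 6 + 10·x (degree < 2) with m(α_i) = c_i for every i, so c is indeed a codeword.


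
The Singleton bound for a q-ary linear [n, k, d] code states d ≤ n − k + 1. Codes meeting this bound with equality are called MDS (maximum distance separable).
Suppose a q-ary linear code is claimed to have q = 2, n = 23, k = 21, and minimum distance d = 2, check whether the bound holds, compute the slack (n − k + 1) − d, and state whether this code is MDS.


Singleton RHS = n − k + 1 = 3, slack = 1, bound satisfied, not MDS.

Singleton bound: d ≤ n − k + 1.
Here n = 23, k = 21, so n − k + 1 = 3.
Given d = 2, check d ≤ 3: YES.
Slack = (n − k + 1) − d = 1.
The code is NOT MDS (slack = 1 > 0).
Description: the claimed parameters are [23, 21, 2]_2; such a code would be non-MDS.


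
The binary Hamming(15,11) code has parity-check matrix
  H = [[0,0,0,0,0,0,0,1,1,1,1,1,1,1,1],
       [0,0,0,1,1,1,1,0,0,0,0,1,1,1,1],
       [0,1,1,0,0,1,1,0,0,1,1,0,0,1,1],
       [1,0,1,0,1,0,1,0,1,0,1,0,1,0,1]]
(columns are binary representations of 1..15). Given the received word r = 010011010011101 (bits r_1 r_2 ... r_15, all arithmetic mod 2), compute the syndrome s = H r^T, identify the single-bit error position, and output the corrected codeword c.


s = (1, 1, 0, 0)^T, error position = 12, corrected codeword c = 010011010010101

Compute s = H r^T mod 2 one row at a time:
  s_1 = 1 + 0 + 0 + 1 + 1 + 1 + 0 + 1 = 5 ≡ 1 (mod 2).
  s_2 = 0 + 1 + 1 + 0 + 1 + 1 + 0 + 1 = 5 ≡ 1 (mod 2).
  s_3 = 1 + 0 + 1 + 0 + 0 + 1 + 0 + 1 = 4 ≡ 0 (mod 2).
  s_4 = 0 + 0 + 1 + 0 + 0 + 1 + 1 + 1 = 4 ≡ 0 (mod 2).
s = (1, 1, 0, 0)^T — this equals column 12 of H (binary 1100), so error is at position 12.
Correct: flip bit 12 of r = 010011010011101 to get c = 010011010010101.


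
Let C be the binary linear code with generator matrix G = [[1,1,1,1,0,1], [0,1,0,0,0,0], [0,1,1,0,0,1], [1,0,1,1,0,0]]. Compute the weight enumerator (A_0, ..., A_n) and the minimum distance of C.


Weight distribution: A_0 = 1, A_1 = 3, A_2 = 4, A_3 = 4, A_4 = 3, A_5 = 1. Minimum distance d = 1.

Enumerate all 2^4 = 16 messages m ∈ F_2^4.
For each, compute codeword c = mG in F_2^6, then tally its weight.
  m = 0000 → c = 000000, weight = 0.
  m = 1000 → c = 111101, weight = 5.
  m = 0100 → c = 010000, weight = 1.
  m = 1100 → c = 101101, weight = 4.
  m = 0010 → c = 011001, weight = 3.
  m = 1010 → c = 100100, weight = 2.
  m = 0110 → c = 001001, weight = 2.
  m = 1110 → c = 110100, weight = 3.
  m = 0001 → c = 101100, weight = 3.
  m = 1001 → c = 010001, weight = 2.
  m = 0101 → c = 111100, weight = 4.
  m = 1101 → c = 000001, weight = 1.
  m = 0011 → c = 110101, weight = 4.
  m = 1011 → c = 001000, weight = 1.
  m = 0111 → c = 100101, weight = 3.
  m = 1111 → c = 011000, weight = 2.
Tally weights:
  weight 0: 1 codewords.
  weight 1: 3 codewords.
  weight 2: 4 codewords.
  weight 3: 4 codewords.
  weight 4: 3 codewords.
  weight 5: 1 codewords.
Minimum distance d = smallest w > 0 with A_w > 0 = 1.
Sanity: Σ A_w = 16 = 2^4 = 16 ✓.


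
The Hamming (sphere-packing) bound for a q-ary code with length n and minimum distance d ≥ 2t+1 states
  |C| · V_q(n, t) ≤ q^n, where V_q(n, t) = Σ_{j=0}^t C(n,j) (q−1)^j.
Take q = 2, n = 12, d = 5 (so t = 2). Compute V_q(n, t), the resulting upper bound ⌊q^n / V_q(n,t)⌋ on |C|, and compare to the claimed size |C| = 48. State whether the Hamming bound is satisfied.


V_q(n, t) = 79, q^n = 4096, Hamming bound = 51, |C| = 48 ≤ bound (satisfied).

Step 1: Compute V_q(n, t) = Σ_{j=0}^2 C(n, j) (q−1)^j.
  j = 0: C(12,0)·(1)^0 = 1·1 = 1.
  j = 1: C(12,1)·(1)^1 = 12·1 = 12.
  j = 2: C(12,2)·(1)^2 = 66·1 = 66.
  V_q(n, t) = 1 + 12 + 66 = 79.
Step 2: q^n = 2^12 = 4096.
Step 3: Hamming bound ⌊q^n / V_q(n,t)⌋ = ⌊4096/79⌋ = 51.
Step 4: Compare |C| = 48 to 51: satisfied.
The claimed |C| lies below the Hamming bound.


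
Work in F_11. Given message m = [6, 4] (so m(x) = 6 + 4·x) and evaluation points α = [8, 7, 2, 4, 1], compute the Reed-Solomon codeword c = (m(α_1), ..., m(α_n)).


c = [5, 1, 3, 0, 10]

Message polynomial: m(x) = 6 + 4·x (mod 11).
For each evaluation point α_i, compute m(α_i) mod 11:
  α_1 = 8: Horner steps 4 → 5, so m(8) = 5.
  α_2 = 7: Horner steps 4 → 1, so m(7) = 1.
  α_3 = 2: Horner steps 4 → 3, so m(2) = 3.
  α_4 = 4: Horner steps 4 → 0, so m(4) = 0.
  α_5 = 1: Horner steps 4 → 10, so m(1) = 10.
Codeword c = [5, 1, 3, 0, 10] ∈ F_11^5.


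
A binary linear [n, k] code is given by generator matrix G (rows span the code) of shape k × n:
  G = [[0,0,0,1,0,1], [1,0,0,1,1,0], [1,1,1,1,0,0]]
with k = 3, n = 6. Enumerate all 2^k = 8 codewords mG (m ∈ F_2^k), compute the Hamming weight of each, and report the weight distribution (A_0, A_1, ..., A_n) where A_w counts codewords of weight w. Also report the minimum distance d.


Weight distribution: A_0 = 1, A_2 = 1, A_3 = 3, A_4 = 2, A_5 = 1. Minimum distance d = 2.

Enumerate all 2^3 = 8 messages m ∈ F_2^3.
For each, compute codeword c = mG in F_2^6, then tally its weight.
  m = 000 → c = 000000, weight = 0.
  m = 100 → c = 000101, weight = 2.
  m = 010 → c = 100110, weight = 3.
  m = 110 → c = 100011, weight = 3.
  m = 001 → c = 111100, weight = 4.
  m = 101 → c = 111001, weight = 4.
  m = 011 → c = 011010, weight = 3.
  m = 111 → c = 011111, weight = 5.
Tally weights:
  weight 0: 1 codewords.
  weight 2: 1 codewords.
  weight 3: 3 codewords.
  weight 4: 2 codewords.
  weight 5: 1 codewords.
Minimum distance d = smallest w > 0 with A_w > 0 = 2.
Sanity: Σ A_w = 8 = 2^3 = 8 ✓.


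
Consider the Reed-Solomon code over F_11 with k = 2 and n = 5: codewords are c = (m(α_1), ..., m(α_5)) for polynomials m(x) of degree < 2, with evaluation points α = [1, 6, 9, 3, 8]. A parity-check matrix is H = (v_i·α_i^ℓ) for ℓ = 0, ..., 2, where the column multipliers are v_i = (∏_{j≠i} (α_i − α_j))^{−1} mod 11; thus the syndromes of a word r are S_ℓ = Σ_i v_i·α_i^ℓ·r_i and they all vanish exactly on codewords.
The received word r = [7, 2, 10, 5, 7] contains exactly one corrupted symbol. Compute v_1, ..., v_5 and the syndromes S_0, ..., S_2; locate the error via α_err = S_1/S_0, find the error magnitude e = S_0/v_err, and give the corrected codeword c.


S = (1, 8, 9), error at position 5, error magnitude e = 7, c = [7, 2, 10, 5, 0].

Step 1: column multipliers v_i = (∏_{j≠i}(α_i − α_j))^{−1} mod 11.
  i = 1 (α = 1): (1−6)(1−9)(1−3)(1−8) = (−5)·(−8)·(−2)·(−7) = 560 ≡ 10, so v_1 = 10^{−1} = 10 (mod 11).
  i = 2 (α = 6): (6−1)(6−9)(6−3)(6−8) = 5·(−3)·3·(−2) = 90 ≡ 2, so v_2 = 2^{−1} = 6 (mod 11).
  i = 3 (α = 9): (9−1)(9−6)(9−3)(9−8) = 8·3·6·1 = 144 ≡ 1, so v_3 = 1^{−1} = 1 (mod 11).
  i = 4 (α = 3): (3−1)(3−6)(3−9)(3−8) = 2·(−3)·(−6)·(−5) = −180 ≡ 7, so v_4 = 7^{−1} = 8 (mod 11).
  i = 5 (α = 8): (8−1)(8−6)(8−9)(8−3) = 7·2·(−1)·5 = −70 ≡ 7, so v_5 = 7^{−1} = 8 (mod 11).
  v = [10, 6, 1, 8, 8].
Step 2: syndromes of r = [7, 2, 10, 5, 7] (all sums mod 11).
  S_0 = Σ v_i r_i = 10·7 + 6·2 + 1·10 + 8·5 + 8·7 = 188 ≡ 1.
  S_1 = Σ v_i α_i r_i = 10·1·7 + 6·6·2 + 1·9·10 + 8·3·5 + 8·8·7 = 800 ≡ 8.
  α_i^2 mod 11 = [1, 3, 4, 9, 9].
  S_2 = Σ v_i α_i^2 r_i = 10·1·7 + 6·3·2 + 1·4·10 + 8·9·5 + 8·9·7 = 1010 ≡ 9.
  S = (1, 8, 9) ≠ 0, so r is not a codeword (an error is present).
Step 3: locate the error. For a single error e at position i, S_ℓ = v_i·e·α_i^ℓ, so α_err = S_1/S_0.
  S_0^{−1} = 1^{−1} = 1 (mod 11), so α_err = 8·1 = 8 ≡ 8 = α_5. Error position i = 5.
  Consistency check: S_2/S_1 = 9·7 = 63 ≡ 8 = α_err ✓ (single-error assumption holds).
Step 4: error magnitude e = S_0/v_5 = S_0·∏_{j≠5}(α_5 − α_j) = 1·7 = 7 ≡ 7 (mod 11).
Step 5: correct position 5: c_5 = r_5 − e = 7 − 7 ≡ 0 (mod 11). Hence c = [7, 2, 10, 5, 0].
  Check: interpolating c through the α_i gives m(x) = 8 + 10·x (degree < 2) with m(α_i) = c_i for every i, so c is indeed a codeword.


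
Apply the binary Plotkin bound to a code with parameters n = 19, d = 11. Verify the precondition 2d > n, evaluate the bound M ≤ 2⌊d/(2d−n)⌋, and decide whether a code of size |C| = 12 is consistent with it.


Plotkin bound M ≤ 6; given |C| = 12 > bound (violated).

Check applicability: 2d = 22, n = 19.
2d − n = 3 > 0, so Plotkin applies.
Compute d/(2d−n) = 11/3 ≈ 3.6667.
⌊d/(2d−n)⌋ = 3.
Plotkin bound: M ≤ 2·3 = 6.
Given |C| = 12, check: VIOLATED.
This |C| is above the Plotkin bound, so no binary code with n = 19, d = 11 and 12 codewords exists.


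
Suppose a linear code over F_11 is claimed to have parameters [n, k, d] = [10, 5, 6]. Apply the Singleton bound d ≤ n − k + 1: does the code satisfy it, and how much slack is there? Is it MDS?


Singleton RHS = n − k + 1 = 6, slack = 0, bound satisfied, MDS.

Singleton bound: d ≤ n − k + 1.
Here n = 10, k = 5, so n − k + 1 = 6.
Given d = 6, check d ≤ 6: YES.
Slack = (n − k + 1) − d = 0.
The code is MDS (slack = 0).
Description: the claimed parameters are [10, 5, 6]_11; such a code would be MDS (meets Singleton bound).


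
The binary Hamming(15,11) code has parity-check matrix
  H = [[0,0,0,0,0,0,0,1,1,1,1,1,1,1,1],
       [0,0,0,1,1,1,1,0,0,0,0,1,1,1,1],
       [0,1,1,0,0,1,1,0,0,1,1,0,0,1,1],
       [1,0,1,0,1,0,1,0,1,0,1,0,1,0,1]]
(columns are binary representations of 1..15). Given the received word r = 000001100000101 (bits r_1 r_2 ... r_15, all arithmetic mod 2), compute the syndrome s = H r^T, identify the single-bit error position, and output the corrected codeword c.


s = (0, 0, 1, 1)^T, error position = 3, corrected codeword c = 001001100000101

Compute s = H r^T mod 2 one row at a time:
  s_1 = 0 + 0 + 0 + 0 + 0 + 1 + 0 + 1 = 2 ≡ 0 (mod 2).
  s_2 = 0 + 0 + 1 + 1 + 0 + 1 + 0 + 1 = 4 ≡ 0 (mod 2).
  s_3 = 0 + 0 + 1 + 1 + 0 + 0 + 0 + 1 = 3 ≡ 1 (mod 2).
  s_4 = 0 + 0 + 0 + 1 + 0 + 0 + 1 + 1 = 3 ≡ 1 (mod 2).
s = (0, 0, 1, 1)^T — this equals column 3 of H (binary 0011), so error is at position 3.
Correct: flip bit 3 of r = 000001100000101 to get c = 001001100000101.


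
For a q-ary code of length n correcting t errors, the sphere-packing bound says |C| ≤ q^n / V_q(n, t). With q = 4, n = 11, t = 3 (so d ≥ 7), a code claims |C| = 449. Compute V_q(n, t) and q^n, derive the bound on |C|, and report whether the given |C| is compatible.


V_q(n, t) = 4984, q^n = 4194304, Hamming bound = 841, |C| = 449 ≤ bound (satisfied).

Step 1: Compute V_q(n, t) = Σ_{j=0}^3 C(n, j) (q−1)^j.
  j = 0: C(11,0)·(3)^0 = 1·1 = 1.
  j = 1: C(11,1)·(3)^1 = 11·3 = 33.
  j = 2: C(11,2)·(3)^2 = 55·9 = 495.
  j = 3: C(11,3)·(3)^3 = 165·27 = 4455.
  V_q(n, t) = 1 + 33 + 495 + 4455 = 4984.
Step 2: q^n = 4^11 = 4194304.
Step 3: Hamming bound ⌊q^n / V_q(n,t)⌋ = ⌊4194304/4984⌋ = 841.
Step 4: Compare |C| = 449 to 841: satisfied.
The claimed |C| lies below the Hamming bound.


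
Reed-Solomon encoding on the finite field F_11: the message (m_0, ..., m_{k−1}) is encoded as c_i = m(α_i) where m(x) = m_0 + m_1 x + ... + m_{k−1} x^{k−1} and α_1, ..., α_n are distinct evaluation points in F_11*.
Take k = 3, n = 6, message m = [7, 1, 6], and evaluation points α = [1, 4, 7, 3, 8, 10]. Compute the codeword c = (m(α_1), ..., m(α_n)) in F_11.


c = [3, 8, 0, 9, 3, 1]

Message polynomial: m(x) = 7 + 1·x + 6·x^2 (mod 11).
For each evaluation point α_i, compute m(α_i) mod 11:
  α_1 = 1: Horner steps 6 → 7 → 3, so m(1) = 3.
  α_2 = 4: Horner steps 6 → 3 → 8, so m(4) = 8.
  α_3 = 7: Horner steps 6 → 10 → 0, so m(7) = 0.
  α_4 = 3: Horner steps 6 → 8 → 9, so m(3) = 9.
  α_5 = 8: Horner steps 6 → 5 → 3, so m(8) = 3.
  α_6 = 10: Horner steps 6 → 6 → 1, so m(10) = 1.
Codeword c = [3, 8, 0, 9, 3, 1] ∈ F_11^6.


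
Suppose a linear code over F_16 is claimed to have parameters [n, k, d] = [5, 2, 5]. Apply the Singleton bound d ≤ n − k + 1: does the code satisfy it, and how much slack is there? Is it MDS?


Singleton RHS = n − k + 1 = 4, slack = -1, bound violated (no such code; not MDS).

Singleton bound: d ≤ n − k + 1.
Here n = 5, k = 2, so n − k + 1 = 4.
Given d = 5, check d ≤ 4: NO.
Slack = (n − k + 1) − d = -1.
The slack is negative: d = 5 exceeds n − k + 1 = 4 by 1, so the Singleton bound is violated and no linear [5, 2, 5]_16 code can exist. In particular it is not MDS (MDS requires d = n − k + 1 exactly).
Description: the claimed parameters are [5, 2, 5]_16; such a code would be impossible (violates the Singleton bound).


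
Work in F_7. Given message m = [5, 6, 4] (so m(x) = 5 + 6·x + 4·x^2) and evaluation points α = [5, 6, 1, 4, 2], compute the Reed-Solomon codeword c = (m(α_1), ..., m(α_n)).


c = [2, 3, 1, 2, 5]

Message polynomial: m(x) = 5 + 6·x + 4·x^2 (mod 7).
For each evaluation point α_i, compute m(α_i) mod 7:
  α_1 = 5: Horner steps 4 → 5 → 2, so m(5) = 2.
  α_2 = 6: Horner steps 4 → 2 → 3, so m(6) = 3.
  α_3 = 1: Horner steps 4 → 3 → 1, so m(1) = 1.
  α_4 = 4: Horner steps 4 → 1 → 2, so m(4) = 2.
  α_5 = 2: Horner steps 4 → 0 → 5, so m(2) = 5.
Codeword c = [2, 3, 1, 2, 5] ∈ F_7^5.


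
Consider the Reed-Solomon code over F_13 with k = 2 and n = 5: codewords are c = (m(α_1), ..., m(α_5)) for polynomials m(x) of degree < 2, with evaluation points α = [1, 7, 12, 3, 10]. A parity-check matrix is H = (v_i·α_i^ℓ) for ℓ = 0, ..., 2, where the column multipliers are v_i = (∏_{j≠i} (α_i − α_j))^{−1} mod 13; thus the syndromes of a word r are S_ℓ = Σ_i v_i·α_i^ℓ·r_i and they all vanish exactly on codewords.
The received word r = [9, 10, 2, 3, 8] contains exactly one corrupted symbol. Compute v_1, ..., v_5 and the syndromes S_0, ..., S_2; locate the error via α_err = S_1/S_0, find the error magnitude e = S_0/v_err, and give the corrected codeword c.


S = (5, 9, 11), error at position 2, error magnitude e = 6, c = [9, 4, 2, 3, 8].

Step 1: column multipliers v_i = (∏_{j≠i}(α_i − α_j))^{−1} mod 13.
  i = 1 (α = 1): (1−7)(1−12)(1−3)(1−10) = (−6)·(−11)·(−2)·(−9) = 1188 ≡ 5, so v_1 = 5^{−1} = 8 (mod 13).
  i = 2 (α = 7): (7−1)(7−12)(7−3)(7−10) = 6·(−5)·4·(−3) = 360 ≡ 9, so v_2 = 9^{−1} = 3 (mod 13).
  i = 3 (α = 12): (12−1)(12−7)(12−3)(12−10) = 11·5·9·2 = 990 ≡ 2, so v_3 = 2^{−1} = 7 (mod 13).
  i = 4 (α = 3): (3−1)(3−7)(3−12)(3−10) = 2·(−4)·(−9)·(−7) = −504 ≡ 3, so v_4 = 3^{−1} = 9 (mod 13).
  i = 5 (α = 10): (10−1)(10−7)(10−12)(10−3) = 9·3·(−2)·7 = −378 ≡ 12, so v_5 = 12^{−1} = 12 (mod 13).
  v = [8, 3, 7, 9, 12].
Step 2: syndromes of r = [9, 10, 2, 3, 8] (all sums mod 13).
  S_0 = Σ v_i r_i = 8·9 + 3·10 + 7·2 + 9·3 + 12·8 = 239 ≡ 5.
  S_1 = Σ v_i α_i r_i = 8·1·9 + 3·7·10 + 7·12·2 + 9·3·3 + 12·10·8 = 1491 ≡ 9.
  α_i^2 mod 13 = [1, 10, 1, 9, 9].
  S_2 = Σ v_i α_i^2 r_i = 8·1·9 + 3·10·10 + 7·1·2 + 9·9·3 + 12·9·8 = 1493 ≡ 11.
  S = (5, 9, 11) ≠ 0, so r is not a codeword (an error is present).
Step 3: locate the error. For a single error e at position i, S_ℓ = v_i·e·α_i^ℓ, so α_err = S_1/S_0.
  S_0^{−1} = 5^{−1} = 8 (mod 13), so α_err = 9·8 = 72 ≡ 7 = α_2. Error position i = 2.
  Consistency check: S_2/S_1 = 11·3 = 33 ≡ 7 = α_err ✓ (single-error assumption holds).
Step 4: error magnitude e = S_0/v_2 = S_0·∏_{j≠2}(α_2 − α_j) = 5·9 = 45 ≡ 6 (mod 13).
Step 5: correct position 2: c_2 = r_2 − e = 10 − 6 ≡ 4 (mod 13). Hence c = [9, 4, 2, 3, 8].
  Check: interpolating c through the α_i gives m(x) = 12 + 10·x (degree < 2) with m(α_i) = c_i for every i, so c is indeed a codeword.


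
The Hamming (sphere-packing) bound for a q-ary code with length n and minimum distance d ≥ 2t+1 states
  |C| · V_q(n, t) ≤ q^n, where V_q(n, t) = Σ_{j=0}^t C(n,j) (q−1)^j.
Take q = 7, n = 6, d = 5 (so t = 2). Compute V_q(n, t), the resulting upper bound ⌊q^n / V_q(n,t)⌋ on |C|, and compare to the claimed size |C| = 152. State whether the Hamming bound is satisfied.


V_q(n, t) = 577, q^n = 117649, Hamming bound = 203, |C| = 152 ≤ bound (satisfied).

Step 1: Compute V_q(n, t) = Σ_{j=0}^2 C(n, j) (q−1)^j.
  j = 0: C(6,0)·(6)^0 = 1·1 = 1.
  j = 1: C(6,1)·(6)^1 = 6·6 = 36.
  j = 2: C(6,2)·(6)^2 = 15·36 = 540.
  V_q(n, t) = 1 + 36 + 540 = 577.
Step 2: q^n = 7^6 = 117649.
Step 3: Hamming bound ⌊q^n / V_q(n,t)⌋ = ⌊117649/577⌋ = 203.
Step 4: Compare |C| = 152 to 203: satisfied.
The claimed |C| lies below the Hamming bound.


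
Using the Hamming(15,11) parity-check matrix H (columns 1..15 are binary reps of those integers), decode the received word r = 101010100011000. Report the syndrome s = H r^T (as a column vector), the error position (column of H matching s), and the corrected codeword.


s = (0, 1, 1, 1)^T, error position = 7, corrected codeword c = 101010000011000

Compute s = H r^T mod 2 one row at a time:
  s_1 = 0 + 0 + 0 + 1 + 1 + 0 + 0 + 0 = 2 ≡ 0 (mod 2).
  s_2 = 0 + 1 + 0 + 1 + 1 + 0 + 0 + 0 = 3 ≡ 1 (mod 2).
  s_3 = 0 + 1 + 0 + 1 + 0 + 1 + 0 + 0 = 3 ≡ 1 (mod 2).
  s_4 = 1 + 1 + 1 + 1 + 0 + 1 + 0 + 0 = 5 ≡ 1 (mod 2).
s = (0, 1, 1, 1)^T — this equals column 7 of H (binary 0111), so error is at position 7.
Correct: flip bit 7 of r = 101010100011000 to get c = 101010000011000.


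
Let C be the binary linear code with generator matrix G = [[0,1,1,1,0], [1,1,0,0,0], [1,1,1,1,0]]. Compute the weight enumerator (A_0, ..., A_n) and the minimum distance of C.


Weight distribution: A_0 = 1, A_1 = 2, A_2 = 2, A_3 = 2, A_4 = 1. Minimum distance d = 1.

Enumerate all 2^3 = 8 messages m ∈ F_2^3.
For each, compute codeword c = mG in F_2^5, then tally its weight.
  m = 000 → c = 00000, weight = 0.
  m = 100 → c = 01110, weight = 3.
  m = 010 → c = 11000, weight = 2.
  m = 110 → c = 10110, weight = 3.
  m = 001 → c = 11110, weight = 4.
  m = 101 → c = 10000, weight = 1.
  m = 011 → c = 00110, weight = 2.
  m = 111 → c = 01000, weight = 1.
Tally weights:
  weight 0: 1 codewords.
  weight 1: 2 codewords.
  weight 2: 2 codewords.
  weight 3: 2 codewords.
  weight 4: 1 codewords.
Minimum distance d = smallest w > 0 with A_w > 0 = 1.
Sanity: Σ A_w = 8 = 2^3 = 8 ✓.


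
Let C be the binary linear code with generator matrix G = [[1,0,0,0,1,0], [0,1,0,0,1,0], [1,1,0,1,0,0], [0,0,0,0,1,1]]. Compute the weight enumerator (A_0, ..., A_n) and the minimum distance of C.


Weight distribution: A_0 = 1, A_1 = 1, A_2 = 6, A_3 = 6, A_4 = 1, A_5 = 1. Minimum distance d = 1.

Enumerate all 2^4 = 16 messages m ∈ F_2^4.
For each, compute codeword c = mG in F_2^6, then tally its weight.
  m = 0000 → c = 000000, weight = 0.
  m = 1000 → c = 100010, weight = 2.
  m = 0100 → c = 010010, weight = 2.
  m = 1100 → c = 110000, weight = 2.
  m = 0010 → c = 110100, weight = 3.
  m = 1010 → c = 010110, weight = 3.
  m = 0110 → c = 100110, weight = 3.
  m = 1110 → c = 000100, weight = 1.
  m = 0001 → c = 000011, weight = 2.
  m = 1001 → c = 100001, weight = 2.
  m = 0101 → c = 010001, weight = 2.
  m = 1101 → c = 110011, weight = 4.
  m = 0011 → c = 110111, weight = 5.
  m = 1011 → c = 010101, weight = 3.
  m = 0111 → c = 100101, weight = 3.
  m = 1111 → c = 000111, weight = 3.
Tally weights:
  weight 0: 1 codewords.
  weight 1: 1 codewords.
  weight 2: 6 codewords.
  weight 3: 6 codewords.
  weight 4: 1 codewords.
  weight 5: 1 codewords.
Minimum distance d = smallest w > 0 with A_w > 0 = 1.
Sanity: Σ A_w = 16 = 2^4 = 16 ✓.


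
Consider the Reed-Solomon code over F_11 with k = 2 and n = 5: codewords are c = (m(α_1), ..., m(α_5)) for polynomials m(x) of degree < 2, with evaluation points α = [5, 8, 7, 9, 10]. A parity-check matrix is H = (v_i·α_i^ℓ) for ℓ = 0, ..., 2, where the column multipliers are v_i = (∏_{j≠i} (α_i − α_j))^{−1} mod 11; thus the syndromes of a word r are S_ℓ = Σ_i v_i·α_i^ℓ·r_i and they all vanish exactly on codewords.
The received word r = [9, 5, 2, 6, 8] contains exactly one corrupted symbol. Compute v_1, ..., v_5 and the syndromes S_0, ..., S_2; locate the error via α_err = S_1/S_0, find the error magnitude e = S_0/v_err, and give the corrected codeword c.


S = (2, 5, 7), error at position 2, error magnitude e = 1, c = [9, 4, 2, 6, 8].

Step 1: column multipliers v_i = (∏_{j≠i}(α_i − α_j))^{−1} mod 11.
  i = 1 (α = 5): (5−8)(5−7)(5−9)(5−10) = (−3)·(−2)·(−4)·(−5) = 120 ≡ 10, so v_1 = 10^{−1} = 10 (mod 11).
  i = 2 (α = 8): (8−5)(8−7)(8−9)(8−10) = 3·1·(−1)·(−2) = 6 ≡ 6, so v_2 = 6^{−1} = 2 (mod 11).
  i = 3 (α = 7): (7−5)(7−8)(7−9)(7−10) = 2·(−1)·(−2)·(−3) = −12 ≡ 10, so v_3 = 10^{−1} = 10 (mod 11).
  i = 4 (α = 9): (9−5)(9−8)(9−7)(9−10) = 4·1·2·(−1) = −8 ≡ 3, so v_4 = 3^{−1} = 4 (mod 11).
  i = 5 (α = 10): (10−5)(10−8)(10−7)(10−9) = 5·2·3·1 = 30 ≡ 8, so v_5 = 8^{−1} = 7 (mod 11).
  v = [10, 2, 10, 4, 7].
Step 2: syndromes of r = [9, 5, 2, 6, 8] (all sums mod 11).
  S_0 = Σ v_i r_i = 10·9 + 2·5 + 10·2 + 4·6 + 7·8 = 200 ≡ 2.
  S_1 = Σ v_i α_i r_i = 10·5·9 + 2·8·5 + 10·7·2 + 4·9·6 + 7·10·8 = 1446 ≡ 5.
  α_i^2 mod 11 = [3, 9, 5, 4, 1].
  S_2 = Σ v_i α_i^2 r_i = 10·3·9 + 2·9·5 + 10·5·2 + 4·4·6 + 7·1·8 = 612 ≡ 7.
  S = (2, 5, 7) ≠ 0, so r is not a codeword (an error is present).
Step 3: locate the error. For a single error e at position i, S_ℓ = v_i·e·α_i^ℓ, so α_err = S_1/S_0.
  S_0^{−1} = 2^{−1} = 6 (mod 11), so α_err = 5·6 = 30 ≡ 8 = α_2. Error position i = 2.
  Consistency check: S_2/S_1 = 7·9 = 63 ≡ 8 = α_err ✓ (single-error assumption holds).
Step 4: error magnitude e = S_0/v_2 = S_0·∏_{j≠2}(α_2 − α_j) = 2·6 = 12 ≡ 1 (mod 11).
Step 5: correct position 2: c_2 = r_2 − e = 5 − 1 ≡ 4 (mod 11). Hence c = [9, 4, 2, 6, 8].
  Check: interpolating c through the α_i gives m(x) = 10 + 2·x (degree < 2) with m(α_i) = c_i for every i, so c is indeed a codeword.
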